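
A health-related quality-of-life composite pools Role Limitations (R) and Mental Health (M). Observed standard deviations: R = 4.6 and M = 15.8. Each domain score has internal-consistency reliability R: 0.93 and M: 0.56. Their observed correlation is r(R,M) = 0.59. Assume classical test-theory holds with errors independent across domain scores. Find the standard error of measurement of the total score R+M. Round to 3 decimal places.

10.551

Var(total) = 270.8 + 85.7624 = 356.562.
True-score variance = 159.477 + 85.7624 = 245.24, so reliability = 0.6878.
Error variance = 356.562 − 245.24 = 111.323; SEM = √111.323 = 10.551.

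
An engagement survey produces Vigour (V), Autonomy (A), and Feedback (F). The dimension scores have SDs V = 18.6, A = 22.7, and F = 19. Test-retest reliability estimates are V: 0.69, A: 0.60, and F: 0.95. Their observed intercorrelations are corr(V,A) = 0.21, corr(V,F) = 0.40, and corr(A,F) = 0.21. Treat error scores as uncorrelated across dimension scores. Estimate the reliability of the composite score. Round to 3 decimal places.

Var(V+A+F) = 18.6² + 22.7² + 19² + 2·[18.6·22.7·0.21 + 18.6·19·0.40 + 22.7·19·0.21] = 1222.25 + 641.198 = 1863.45.
With uncorrelated errors the cross-covariances are all true-score covariance, so they carry over unchanged; only the diagonal terms shrink to ρᵢσᵢ².
True-score variance = [18.6²·0.69 + 22.7²·0.60 + 19²·0.95] + 641.198 = 890.836 + 641.198 = 1532.03.
Reliability = 1532.03 / 1863.45 = 0.822.

0.822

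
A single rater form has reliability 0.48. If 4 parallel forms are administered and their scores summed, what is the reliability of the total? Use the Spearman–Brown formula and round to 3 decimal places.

ρ_k = kρ / (1 + (k−1)ρ) = 4·0.48 / (1 + 3·0.48) = 1.920 / 2.440 = 0.787.

0.787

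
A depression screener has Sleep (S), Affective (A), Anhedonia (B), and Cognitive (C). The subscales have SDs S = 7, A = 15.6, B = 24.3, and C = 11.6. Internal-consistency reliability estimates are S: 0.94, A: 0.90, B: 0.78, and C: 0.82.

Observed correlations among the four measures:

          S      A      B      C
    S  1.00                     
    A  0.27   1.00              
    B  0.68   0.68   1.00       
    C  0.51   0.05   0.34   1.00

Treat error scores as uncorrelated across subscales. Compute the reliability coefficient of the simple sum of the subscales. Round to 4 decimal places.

0.9143

Var(S+A+B+C) = 7² + 15.6² + 24.3² + 11.6² + 2·[7·15.6·0.27 + 7·24.3·0.68 + 7·11.6·0.51 + 15.6·24.3·0.68 + 15.6·11.6·0.05 + 24.3·11.6·0.34] = 1017.41 + 1098.45 = 2115.86.
Because errors are independent across components, Cov(Tᵢ,Tⱼ) = Cov(Xᵢ,Xⱼ); the off-diagonal part of the true-score variance is the same as above.
True-score variance = [7²·0.94 + 15.6²·0.90 + 24.3²·0.78 + 11.6²·0.82] + 1098.45 = 836.005 + 1098.45 = 1934.46.
Reliability = 1934.46 / 2115.86 = 0.9143.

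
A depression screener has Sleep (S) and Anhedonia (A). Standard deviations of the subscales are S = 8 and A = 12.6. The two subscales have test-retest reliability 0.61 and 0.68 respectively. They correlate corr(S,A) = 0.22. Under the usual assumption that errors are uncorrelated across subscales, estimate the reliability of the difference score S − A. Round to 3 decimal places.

0.575

Var(S−A) = 8² + 12.6² − 2·8·12.6·0.22 = 222.76 − 44.352 = 178.408.
Because errors are independent across components, Cov(Tᵢ,Tⱼ) = Cov(Xᵢ,Xⱼ); the off-diagonal part of the true-score variance is the same as above.
True-score variance = [8²·0.61 + 12.6²·0.68] − 44.352 = 146.997 − 44.352 = 102.645.
Reliability = 102.645 / 178.408 = 0.575.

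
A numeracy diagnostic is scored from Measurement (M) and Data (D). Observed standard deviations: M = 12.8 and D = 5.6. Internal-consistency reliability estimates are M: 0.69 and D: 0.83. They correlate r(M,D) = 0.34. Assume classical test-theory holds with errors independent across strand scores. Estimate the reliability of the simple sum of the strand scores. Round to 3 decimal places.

Var(M+D) = 12.8² + 5.6² + 2·[12.8·5.6·0.34] = 195.2 + 48.7424 = 243.942.
With uncorrelated errors the cross-covariances are all true-score covariance, so they carry over unchanged; only the diagonal terms shrink to ρᵢσᵢ².
True-score variance = [12.8²·0.69 + 5.6²·0.83] + 48.7424 = 139.078 + 48.7424 = 187.821.
Reliability = 187.821 / 243.942 = 0.770.

0.770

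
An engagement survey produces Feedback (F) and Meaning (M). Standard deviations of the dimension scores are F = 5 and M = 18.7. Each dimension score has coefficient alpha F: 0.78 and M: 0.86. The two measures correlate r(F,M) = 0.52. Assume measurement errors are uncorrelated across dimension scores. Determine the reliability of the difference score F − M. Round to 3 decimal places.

0.804

Var(F−M) = 5² + 18.7² − 2·5·18.7·0.52 = 374.69 − 97.24 = 277.45.
Because errors are independent across components, Cov(Tᵢ,Tⱼ) = Cov(Xᵢ,Xⱼ); the off-diagonal part of the true-score variance is the same as above.
True-score variance = [5²·0.78 + 18.7²·0.86] − 97.24 = 320.233 − 97.24 = 222.993.
Reliability = 222.993 / 277.45 = 0.804.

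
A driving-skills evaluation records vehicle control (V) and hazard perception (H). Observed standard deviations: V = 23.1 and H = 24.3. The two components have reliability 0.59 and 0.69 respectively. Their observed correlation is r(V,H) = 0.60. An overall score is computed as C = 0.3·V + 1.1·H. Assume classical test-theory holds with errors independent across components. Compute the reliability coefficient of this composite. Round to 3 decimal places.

Var(C) = 0.3²·23.1² + 1.1²·24.3² + 2·[0.33·23.1·24.3·0.60] = 762.518 + 222.287 = 984.804.
With uncorrelated errors the cross-covariances are all true-score covariance, so they carry over unchanged; only the diagonal terms shrink to ρᵢσᵢ².
True-score variance = [0.3²·23.1²·0.59 + 1.1²·24.3²·0.69] + 222.287 = 521.335 + 222.287 = 743.621.
Reliability = 743.621 / 984.804 = 0.755.

0.755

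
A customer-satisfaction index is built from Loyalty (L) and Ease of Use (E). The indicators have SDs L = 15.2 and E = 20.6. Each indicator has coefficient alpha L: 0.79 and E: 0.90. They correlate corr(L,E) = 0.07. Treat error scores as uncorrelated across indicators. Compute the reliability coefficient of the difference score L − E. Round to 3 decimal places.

Var(L−E) = 15.2² + 20.6² − 2·15.2·20.6·0.07 = 655.4 − 43.8368 = 611.563.
Because errors are independent across components, Cov(Tᵢ,Tⱼ) = Cov(Xᵢ,Xⱼ); the off-diagonal part of the true-score variance is the same as above.
True-score variance = [15.2²·0.79 + 20.6²·0.90] − 43.8368 = 564.446 − 43.8368 = 520.609.
Reliability = 520.609 / 611.563 = 0.851.

0.851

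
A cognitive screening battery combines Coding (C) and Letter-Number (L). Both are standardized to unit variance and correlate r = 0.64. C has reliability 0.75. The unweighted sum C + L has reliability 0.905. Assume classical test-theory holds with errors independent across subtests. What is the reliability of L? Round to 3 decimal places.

Var(C+L) = 2 + 2·0.64 = 3.280.
True-score variance = ρ_C + ρ_L + 2·0.64, so 0.905 = (0.75 + ρ_L + 1.28) / 3.280.
ρ_L = 0.905·3.280 − 0.75 − 1.28 = 0.938.

0.938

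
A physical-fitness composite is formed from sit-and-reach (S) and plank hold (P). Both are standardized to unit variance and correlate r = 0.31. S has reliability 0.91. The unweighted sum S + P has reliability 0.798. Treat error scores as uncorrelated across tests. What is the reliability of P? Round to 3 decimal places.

Var(S+P) = 2 + 2·0.31 = 2.620.
True-score variance = ρ_S + ρ_P + 2·0.31, so 0.798 = (0.91 + ρ_P + 0.62) / 2.620.
ρ_P = 0.798·2.620 − 0.91 − 0.62 = 0.561.

0.561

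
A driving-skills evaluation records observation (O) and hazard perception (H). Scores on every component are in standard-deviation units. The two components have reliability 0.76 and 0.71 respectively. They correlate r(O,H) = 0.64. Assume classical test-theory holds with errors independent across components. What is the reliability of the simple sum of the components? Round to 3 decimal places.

0.838

Var(O+H) = 2 + 2·[0.64] = 2 + 1.28 = 3.28.
With uncorrelated errors the cross-covariances are all true-score covariance, so they carry over unchanged; only the diagonal terms shrink to ρᵢσᵢ².
True-score variance = [0.76 + 0.71] + 1.28 = 1.47 + 1.28 = 2.75.
Reliability = 2.75 / 3.28 = 0.838.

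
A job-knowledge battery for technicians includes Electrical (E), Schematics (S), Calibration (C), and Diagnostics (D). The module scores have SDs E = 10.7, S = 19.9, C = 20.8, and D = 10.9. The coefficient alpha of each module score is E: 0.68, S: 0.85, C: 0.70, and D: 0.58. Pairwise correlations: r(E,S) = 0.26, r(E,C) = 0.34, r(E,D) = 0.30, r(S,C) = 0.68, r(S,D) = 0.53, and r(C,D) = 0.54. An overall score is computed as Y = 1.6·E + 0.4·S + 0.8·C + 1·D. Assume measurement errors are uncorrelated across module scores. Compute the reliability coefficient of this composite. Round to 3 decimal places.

Var(Y) = 1.6²·10.7² + 0.4²·19.9² + 0.8²·20.8² + 10.9² + 2·[0.64·10.7·19.9·0.26 + 1.28·10.7·20.8·0.34 + 1.6·10.7·10.9·0.30 + 0.32·19.9·20.8·0.68 + 0.4·19.9·10.9·0.53 + 0.8·20.8·10.9·0.54] = 752.156 + 844.538 = 1596.69.
Because errors are independent across components, Cov(Tᵢ,Tⱼ) = Cov(Xᵢ,Xⱼ); the off-diagonal part of the true-score variance is the same as above.
True-score variance = [1.6²·10.7²·0.68 + 0.4²·19.9²·0.85 + 0.8²·20.8²·0.70 + 10.9²·0.58] + 844.538 = 515.894 + 844.538 = 1360.43.
Reliability = 1360.43 / 1596.69 = 0.852.

0.852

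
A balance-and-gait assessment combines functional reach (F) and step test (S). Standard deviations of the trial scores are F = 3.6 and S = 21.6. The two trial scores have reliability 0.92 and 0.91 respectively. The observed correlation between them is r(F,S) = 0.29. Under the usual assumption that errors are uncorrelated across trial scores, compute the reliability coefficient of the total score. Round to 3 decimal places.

0.918

Var(F+S) = 3.6² + 21.6² + 2·[3.6·21.6·0.29] = 479.52 + 45.1008 = 524.621.
Because errors are independent across components, Cov(Tᵢ,Tⱼ) = Cov(Xᵢ,Xⱼ); the off-diagonal part of the true-score variance is the same as above.
True-score variance = [3.6²·0.92 + 21.6²·0.91] + 45.1008 = 436.493 + 45.1008 = 481.594.
Reliability = 481.594 / 524.621 = 0.918.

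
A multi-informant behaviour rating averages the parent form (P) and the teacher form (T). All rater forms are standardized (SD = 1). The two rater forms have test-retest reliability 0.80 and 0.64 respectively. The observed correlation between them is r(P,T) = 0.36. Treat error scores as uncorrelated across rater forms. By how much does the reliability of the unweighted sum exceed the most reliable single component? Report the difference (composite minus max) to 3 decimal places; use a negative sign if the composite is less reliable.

Var(sum) = 2 + 0.72 = 2.72; true-score variance = 1.44 + 0.72 = 2.16; composite reliability = 0.7941.
Max component reliability = 0.8000.
Difference = 0.7941 − 0.8000 = -0.006.

-0.006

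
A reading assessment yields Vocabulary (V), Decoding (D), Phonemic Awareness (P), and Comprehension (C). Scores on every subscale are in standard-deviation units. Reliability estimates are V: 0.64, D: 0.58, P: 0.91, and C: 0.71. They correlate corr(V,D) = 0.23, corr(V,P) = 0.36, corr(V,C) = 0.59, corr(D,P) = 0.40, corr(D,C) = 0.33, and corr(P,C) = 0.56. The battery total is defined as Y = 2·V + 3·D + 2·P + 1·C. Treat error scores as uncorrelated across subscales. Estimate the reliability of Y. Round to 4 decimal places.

Var(Y) = 2² + 3² + 2² + 1 + 2·[6·0.23 + 4·0.36 + 2·0.59 + 6·0.40 + 3·0.33 + 2·0.56] = 18 + 17.02 = 35.02.
Because errors are independent across components, Cov(Tᵢ,Tⱼ) = Cov(Xᵢ,Xⱼ); the off-diagonal part of the true-score variance is the same as above.
True-score variance = [2²·0.64 + 3²·0.58 + 2²·0.91 + 0.71] + 17.02 = 12.13 + 17.02 = 29.15.
Reliability = 29.15 / 35.02 = 0.8324.

0.8324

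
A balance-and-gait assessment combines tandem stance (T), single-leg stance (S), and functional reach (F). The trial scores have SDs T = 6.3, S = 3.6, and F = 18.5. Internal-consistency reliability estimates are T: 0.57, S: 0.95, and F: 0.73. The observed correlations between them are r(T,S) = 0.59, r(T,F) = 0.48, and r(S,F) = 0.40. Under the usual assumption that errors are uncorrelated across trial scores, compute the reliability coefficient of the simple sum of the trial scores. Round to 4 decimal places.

Var(T+S+F) = 6.3² + 3.6² + 18.5² + 2·[6.3·3.6·0.59 + 6.3·18.5·0.48 + 3.6·18.5·0.40] = 394.9 + 191.93 = 586.83.
With uncorrelated errors the cross-covariances are all true-score covariance, so they carry over unchanged; only the diagonal terms shrink to ρᵢσᵢ².
True-score variance = [6.3²·0.57 + 3.6²·0.95 + 18.5²·0.73] + 191.93 = 284.778 + 191.93 = 476.708.
Reliability = 476.708 / 586.83 = 0.8123.

0.8123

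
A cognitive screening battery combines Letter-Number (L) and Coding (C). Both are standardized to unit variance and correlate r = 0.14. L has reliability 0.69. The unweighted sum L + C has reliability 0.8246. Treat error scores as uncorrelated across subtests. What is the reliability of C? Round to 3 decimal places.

Var(L+C) = 2 + 2·0.14 = 2.280.
True-score variance = ρ_L + ρ_C + 2·0.14, so 0.8246 = (0.69 + ρ_C + 0.28) / 2.280.
ρ_C = 0.8246·2.280 − 0.69 − 0.28 = 0.910.

0.910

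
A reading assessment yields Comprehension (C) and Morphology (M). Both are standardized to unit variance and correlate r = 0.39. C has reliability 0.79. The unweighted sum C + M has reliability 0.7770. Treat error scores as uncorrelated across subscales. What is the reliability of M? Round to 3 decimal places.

Var(C+M) = 2 + 2·0.39 = 2.780.
True-score variance = ρ_C + ρ_M + 2·0.39, so 0.7770 = (0.79 + ρ_M + 0.78) / 2.780.
ρ_M = 0.7770·2.780 − 0.79 − 0.78 = 0.590.

0.590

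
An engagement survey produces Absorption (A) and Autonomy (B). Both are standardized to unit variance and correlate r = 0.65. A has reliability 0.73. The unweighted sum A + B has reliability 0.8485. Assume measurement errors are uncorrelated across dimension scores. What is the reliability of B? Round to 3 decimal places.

0.770

Var(A+B) = 2 + 2·0.65 = 3.300.
True-score variance = ρ_A + ρ_B + 2·0.65, so 0.8485 = (0.73 + ρ_B + 1.30) / 3.300.
ρ_B = 0.8485·3.300 − 0.73 − 1.30 = 0.770.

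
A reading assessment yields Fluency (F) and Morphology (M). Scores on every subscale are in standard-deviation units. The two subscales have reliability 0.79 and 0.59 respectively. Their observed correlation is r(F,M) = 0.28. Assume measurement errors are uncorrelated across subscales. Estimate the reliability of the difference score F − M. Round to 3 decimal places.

0.569

Var(F−M) = 1 + 1 − 2·0.28 = 2 − 0.56 = 1.44.
Under uncorrelated errors the observed covariances equal the true-score covariances, so only the own-variance terms attenuate.
True-score variance = [0.79 + 0.59] − 0.56 = 1.38 − 0.56 = 0.82.
Reliability = 0.82 / 1.44 = 0.569.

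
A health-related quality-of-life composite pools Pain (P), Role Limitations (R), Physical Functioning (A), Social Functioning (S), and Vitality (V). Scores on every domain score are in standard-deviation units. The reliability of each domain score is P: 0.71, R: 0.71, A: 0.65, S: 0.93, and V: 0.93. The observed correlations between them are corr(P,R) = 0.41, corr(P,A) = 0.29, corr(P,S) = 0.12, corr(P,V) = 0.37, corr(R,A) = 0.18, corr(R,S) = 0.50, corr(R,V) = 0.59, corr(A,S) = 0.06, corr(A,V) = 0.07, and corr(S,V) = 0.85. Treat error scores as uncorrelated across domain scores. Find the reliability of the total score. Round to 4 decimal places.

0.9099

Var(P+R+A+S+V) = 5 + 2·[0.41 + 0.29 + 0.12 + 0.37 + 0.18 + 0.50 + 0.59 + 0.06 + 0.07 + 0.85] = 5 + 6.88 = 11.88.
With uncorrelated errors the cross-covariances are all true-score covariance, so they carry over unchanged; only the diagonal terms shrink to ρᵢσᵢ².
True-score variance = [0.71 + 0.71 + 0.65 + 0.93 + 0.93] + 6.88 = 3.93 + 6.88 = 10.81.
Reliability = 10.81 / 11.88 = 0.9099.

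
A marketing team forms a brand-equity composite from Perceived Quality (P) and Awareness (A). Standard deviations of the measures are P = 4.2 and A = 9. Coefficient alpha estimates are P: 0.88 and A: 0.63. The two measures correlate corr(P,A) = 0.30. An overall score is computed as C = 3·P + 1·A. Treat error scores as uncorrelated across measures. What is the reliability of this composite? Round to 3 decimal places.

Var(C) = 3²·4.2² + 9² + 2·[3·4.2·9·0.30] = 239.76 + 68.04 = 307.8.
Because errors are independent across components, Cov(Tᵢ,Tⱼ) = Cov(Xᵢ,Xⱼ); the off-diagonal part of the true-score variance is the same as above.
True-score variance = [3²·4.2²·0.88 + 9²·0.63] + 68.04 = 190.739 + 68.04 = 258.779.
Reliability = 258.779 / 307.8 = 0.841.

0.841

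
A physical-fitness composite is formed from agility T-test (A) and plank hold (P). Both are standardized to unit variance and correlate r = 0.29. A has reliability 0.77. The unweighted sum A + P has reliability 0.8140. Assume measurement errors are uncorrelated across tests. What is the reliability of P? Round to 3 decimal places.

0.750

Var(A+P) = 2 + 2·0.29 = 2.580.
True-score variance = ρ_A + ρ_P + 2·0.29, so 0.8140 = (0.77 + ρ_P + 0.58) / 2.580.
ρ_P = 0.8140·2.580 − 0.77 − 0.58 = 0.750.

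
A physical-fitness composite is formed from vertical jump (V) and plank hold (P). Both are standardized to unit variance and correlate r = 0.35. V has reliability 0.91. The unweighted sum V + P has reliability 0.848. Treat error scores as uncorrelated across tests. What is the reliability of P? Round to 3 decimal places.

Var(V+P) = 2 + 2·0.35 = 2.700.
True-score variance = ρ_V + ρ_P + 2·0.35, so 0.848 = (0.91 + ρ_P + 0.70) / 2.700.
ρ_P = 0.848·2.700 − 0.91 − 0.70 = 0.680.

0.680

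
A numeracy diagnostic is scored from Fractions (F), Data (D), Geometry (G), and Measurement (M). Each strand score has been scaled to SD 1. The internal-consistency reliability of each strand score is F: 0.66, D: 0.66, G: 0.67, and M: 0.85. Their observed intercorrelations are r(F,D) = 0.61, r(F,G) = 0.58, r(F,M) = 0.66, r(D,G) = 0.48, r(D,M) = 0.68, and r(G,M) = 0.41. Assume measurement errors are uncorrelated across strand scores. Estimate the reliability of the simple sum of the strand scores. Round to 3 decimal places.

0.893

Var(F+D+G+M) = 4 + 2·[0.61 + 0.58 + 0.66 + 0.48 + 0.68 + 0.41] = 4 + 6.84 = 10.84.
With uncorrelated errors the cross-covariances are all true-score covariance, so they carry over unchanged; only the diagonal terms shrink to ρᵢσᵢ².
True-score variance = [0.66 + 0.66 + 0.67 + 0.85] + 6.84 = 2.84 + 6.84 = 9.68.
Reliability = 9.68 / 10.84 = 0.893.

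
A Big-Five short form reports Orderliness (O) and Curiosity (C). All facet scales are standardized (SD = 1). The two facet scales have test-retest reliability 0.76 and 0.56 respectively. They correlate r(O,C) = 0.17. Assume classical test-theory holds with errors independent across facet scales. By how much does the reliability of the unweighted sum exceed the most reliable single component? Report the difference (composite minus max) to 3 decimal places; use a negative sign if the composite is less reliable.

Var(sum) = 2 + 0.34 = 2.34; true-score variance = 1.32 + 0.34 = 1.66; composite reliability = 0.7094.
Max component reliability = 0.7600.
Difference = 0.7094 − 0.7600 = -0.051.

-0.051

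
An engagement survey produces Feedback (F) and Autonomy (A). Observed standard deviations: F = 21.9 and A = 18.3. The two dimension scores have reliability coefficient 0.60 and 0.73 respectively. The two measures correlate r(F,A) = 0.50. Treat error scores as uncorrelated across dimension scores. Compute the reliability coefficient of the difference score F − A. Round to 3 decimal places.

Var(F−A) = 21.9² + 18.3² − 2·21.9·18.3·0.50 = 814.5 − 400.77 = 413.73.
Under uncorrelated errors the observed covariances equal the true-score covariances, so only the own-variance terms attenuate.
True-score variance = [21.9²·0.60 + 18.3²·0.73] − 400.77 = 532.236 − 400.77 = 131.466.
Reliability = 131.466 / 413.73 = 0.318.

0.318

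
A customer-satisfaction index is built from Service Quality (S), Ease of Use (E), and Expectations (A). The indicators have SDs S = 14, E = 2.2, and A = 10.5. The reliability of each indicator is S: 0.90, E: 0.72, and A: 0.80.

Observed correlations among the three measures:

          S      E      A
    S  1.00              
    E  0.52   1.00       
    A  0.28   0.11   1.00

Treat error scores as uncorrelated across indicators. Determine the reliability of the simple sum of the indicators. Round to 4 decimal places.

0.9001

Var(S+E+A) = 14² + 2.2² + 10.5² + 2·[14·2.2·0.52 + 14·10.5·0.28 + 2.2·10.5·0.11] = 311.09 + 119.434 = 430.524.
With uncorrelated errors the cross-covariances are all true-score covariance, so they carry over unchanged; only the diagonal terms shrink to ρᵢσᵢ².
True-score variance = [14²·0.90 + 2.2²·0.72 + 10.5²·0.80] + 119.434 = 268.085 + 119.434 = 387.519.
Reliability = 387.519 / 430.524 = 0.9001.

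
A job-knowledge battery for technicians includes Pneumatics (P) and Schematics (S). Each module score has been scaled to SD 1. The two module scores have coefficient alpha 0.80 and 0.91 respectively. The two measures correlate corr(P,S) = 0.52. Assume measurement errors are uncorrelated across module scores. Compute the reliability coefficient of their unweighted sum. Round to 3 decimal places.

0.905

Var(P+S) = 2 + 2·[0.52] = 2 + 1.04 = 3.04.
With uncorrelated errors the cross-covariances are all true-score covariance, so they carry over unchanged; only the diagonal terms shrink to ρᵢσᵢ².
True-score variance = [0.80 + 0.91] + 1.04 = 1.71 + 1.04 = 2.75.
Reliability = 2.75 / 3.04 = 0.905.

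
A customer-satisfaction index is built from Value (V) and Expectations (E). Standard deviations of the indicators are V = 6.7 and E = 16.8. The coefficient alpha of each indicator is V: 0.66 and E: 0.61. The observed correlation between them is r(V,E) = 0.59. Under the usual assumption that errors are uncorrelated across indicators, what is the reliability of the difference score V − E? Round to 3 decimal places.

0.355

Var(V−E) = 6.7² + 16.8² − 2·6.7·16.8·0.59 = 327.13 − 132.821 = 194.309.
Under uncorrelated errors the observed covariances equal the true-score covariances, so only the own-variance terms attenuate.
True-score variance = [6.7²·0.66 + 16.8²·0.61] − 132.821 = 201.794 − 132.821 = 68.973.
Reliability = 68.973 / 194.309 = 0.355.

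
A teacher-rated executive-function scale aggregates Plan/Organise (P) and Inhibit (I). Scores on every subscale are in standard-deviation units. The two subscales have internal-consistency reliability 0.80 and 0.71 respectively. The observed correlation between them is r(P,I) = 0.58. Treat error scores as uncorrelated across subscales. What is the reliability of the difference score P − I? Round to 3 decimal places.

Var(P−I) = 1 + 1 − 2·0.58 = 2 − 1.16 = 0.84.
With uncorrelated errors the cross-covariances are all true-score covariance, so they carry over unchanged; only the diagonal terms shrink to ρᵢσᵢ².
True-score variance = [0.80 + 0.71] − 1.16 = 1.51 − 1.16 = 0.35.
Reliability = 0.35 / 0.84 = 0.417.

0.417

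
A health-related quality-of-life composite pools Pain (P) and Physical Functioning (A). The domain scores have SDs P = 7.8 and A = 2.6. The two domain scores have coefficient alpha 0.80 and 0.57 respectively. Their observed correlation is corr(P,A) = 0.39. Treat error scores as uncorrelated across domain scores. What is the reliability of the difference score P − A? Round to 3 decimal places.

Var(P−A) = 7.8² + 2.6² − 2·7.8·2.6·0.39 = 67.6 − 15.8184 = 51.7816.
With uncorrelated errors the cross-covariances are all true-score covariance, so they carry over unchanged; only the diagonal terms shrink to ρᵢσᵢ².
True-score variance = [7.8²·0.80 + 2.6²·0.57] − 15.8184 = 52.5252 − 15.8184 = 36.7068.
Reliability = 36.7068 / 51.7816 = 0.709.

0.709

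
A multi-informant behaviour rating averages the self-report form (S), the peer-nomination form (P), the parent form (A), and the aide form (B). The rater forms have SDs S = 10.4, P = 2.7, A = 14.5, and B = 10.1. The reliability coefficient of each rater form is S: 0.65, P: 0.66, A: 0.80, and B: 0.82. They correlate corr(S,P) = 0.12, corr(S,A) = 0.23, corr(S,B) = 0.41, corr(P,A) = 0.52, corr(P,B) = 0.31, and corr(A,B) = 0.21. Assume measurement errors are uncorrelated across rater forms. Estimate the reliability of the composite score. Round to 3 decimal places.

Var(S+P+A+B) = 10.4² + 2.7² + 14.5² + 10.1² + 2·[10.4·2.7·0.12 + 10.4·14.5·0.23 + 10.4·10.1·0.41 + 2.7·14.5·0.52 + 2.7·10.1·0.31 + 14.5·10.1·0.21] = 427.71 + 281.372 = 709.082.
With uncorrelated errors the cross-covariances are all true-score covariance, so they carry over unchanged; only the diagonal terms shrink to ρᵢσᵢ².
True-score variance = [10.4²·0.65 + 2.7²·0.66 + 14.5²·0.80 + 10.1²·0.82] + 281.372 = 326.964 + 281.372 = 608.336.
Reliability = 608.336 / 709.082 = 0.858.

0.858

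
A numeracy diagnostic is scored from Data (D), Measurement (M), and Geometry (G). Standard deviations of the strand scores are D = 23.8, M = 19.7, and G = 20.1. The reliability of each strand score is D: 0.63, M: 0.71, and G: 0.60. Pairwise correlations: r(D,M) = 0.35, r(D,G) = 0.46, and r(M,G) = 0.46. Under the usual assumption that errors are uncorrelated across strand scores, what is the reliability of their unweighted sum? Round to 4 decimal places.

0.8058

Var(D+M+G) = 23.8² + 19.7² + 20.1² + 2·[23.8·19.7·0.35 + 23.8·20.1·0.46 + 19.7·20.1·0.46] = 1358.54 + 1132.6 = 2491.14.
Because errors are independent across components, Cov(Tᵢ,Tⱼ) = Cov(Xᵢ,Xⱼ); the off-diagonal part of the true-score variance is the same as above.
True-score variance = [23.8²·0.63 + 19.7²·0.71 + 20.1²·0.60] + 1132.6 = 874.807 + 1132.6 = 2007.41.
Reliability = 2007.41 / 2491.14 = 0.8058.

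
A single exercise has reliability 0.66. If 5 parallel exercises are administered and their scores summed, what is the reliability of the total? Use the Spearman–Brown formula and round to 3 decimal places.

ρ_k = kρ / (1 + (k−1)ρ) = 5·0.66 / (1 + 4·0.66) = 3.300 / 3.640 = 0.907.

0.907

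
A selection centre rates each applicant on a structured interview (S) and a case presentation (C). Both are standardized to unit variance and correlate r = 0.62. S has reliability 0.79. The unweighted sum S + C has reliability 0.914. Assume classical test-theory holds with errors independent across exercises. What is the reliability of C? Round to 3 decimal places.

0.931

Var(S+C) = 2 + 2·0.62 = 3.240.
True-score variance = ρ_S + ρ_C + 2·0.62, so 0.914 = (0.79 + ρ_C + 1.24) / 3.240.
ρ_C = 0.914·3.240 − 0.79 − 1.24 = 0.931.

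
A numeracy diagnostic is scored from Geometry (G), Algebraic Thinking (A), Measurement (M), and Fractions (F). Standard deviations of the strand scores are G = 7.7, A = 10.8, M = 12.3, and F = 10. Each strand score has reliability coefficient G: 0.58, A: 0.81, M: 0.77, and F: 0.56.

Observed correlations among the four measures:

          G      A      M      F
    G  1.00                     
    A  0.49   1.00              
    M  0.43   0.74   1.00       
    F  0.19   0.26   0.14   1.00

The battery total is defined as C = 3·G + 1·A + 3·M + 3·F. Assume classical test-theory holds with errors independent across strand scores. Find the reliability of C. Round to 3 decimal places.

Var(C) = 3²·7.7² + 10.8² + 3²·12.3² + 3²·10² + 2·[3·7.7·10.8·0.49 + 9·7.7·12.3·0.43 + 9·7.7·10·0.19 + 3·10.8·12.3·0.74 + 3·10.8·10·0.26 + 9·12.3·10·0.14] = 2911.86 + 2309.14 = 5221.
Because errors are independent across components, Cov(Tᵢ,Tⱼ) = Cov(Xᵢ,Xⱼ); the off-diagonal part of the true-score variance is the same as above.
True-score variance = [3²·7.7²·0.58 + 10.8²·0.81 + 3²·12.3²·0.77 + 3²·10²·0.56] + 2309.14 = 1956.41 + 2309.14 = 4265.55.
Reliability = 4265.55 / 5221 = 0.817.

0.817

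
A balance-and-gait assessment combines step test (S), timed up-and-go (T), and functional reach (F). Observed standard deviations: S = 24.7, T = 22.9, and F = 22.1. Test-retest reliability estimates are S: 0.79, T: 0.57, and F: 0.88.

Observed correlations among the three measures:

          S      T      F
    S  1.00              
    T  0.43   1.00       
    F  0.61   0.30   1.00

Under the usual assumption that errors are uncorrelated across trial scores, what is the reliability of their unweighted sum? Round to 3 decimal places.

Var(S+T+F) = 24.7² + 22.9² + 22.1² + 2·[24.7·22.9·0.43 + 24.7·22.1·0.61 + 22.9·22.1·0.30] = 1622.91 + 1456.06 = 3078.97.
Under uncorrelated errors the observed covariances equal the true-score covariances, so only the own-variance terms attenuate.
True-score variance = [24.7²·0.79 + 22.9²·0.57 + 22.1²·0.88] + 1456.06 = 1210.69 + 1456.06 = 2666.74.
Reliability = 2666.74 / 3078.97 = 0.866.

0.866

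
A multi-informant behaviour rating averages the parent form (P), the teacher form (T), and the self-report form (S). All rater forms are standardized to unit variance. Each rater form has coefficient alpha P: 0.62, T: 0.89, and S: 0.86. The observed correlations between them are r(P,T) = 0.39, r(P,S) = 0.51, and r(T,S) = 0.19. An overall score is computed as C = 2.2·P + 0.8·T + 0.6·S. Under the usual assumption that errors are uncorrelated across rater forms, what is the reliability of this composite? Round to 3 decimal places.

0.776

Var(C) = 2.2² + 0.8² + 0.6² + 2·[1.76·0.39 + 1.32·0.51 + 0.48·0.19] = 5.84 + 2.9016 = 8.7416.
With uncorrelated errors the cross-covariances are all true-score covariance, so they carry over unchanged; only the diagonal terms shrink to ρᵢσᵢ².
True-score variance = [2.2²·0.62 + 0.8²·0.89 + 0.6²·0.86] + 2.9016 = 3.88 + 2.9016 = 6.7816.
Reliability = 6.7816 / 8.7416 = 0.776.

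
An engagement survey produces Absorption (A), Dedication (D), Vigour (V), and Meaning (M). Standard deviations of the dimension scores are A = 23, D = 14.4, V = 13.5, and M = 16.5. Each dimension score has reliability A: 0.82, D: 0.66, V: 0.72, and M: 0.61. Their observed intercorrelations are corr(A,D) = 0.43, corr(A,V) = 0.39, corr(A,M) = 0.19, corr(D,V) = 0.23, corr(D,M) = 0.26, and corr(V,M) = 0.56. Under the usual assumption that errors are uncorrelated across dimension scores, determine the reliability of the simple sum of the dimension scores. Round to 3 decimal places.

0.861

Var(A+D+V+M) = 23² + 14.4² + 13.5² + 16.5² + 2·[23·14.4·0.43 + 23·13.5·0.39 + 23·16.5·0.19 + 14.4·13.5·0.23 + 14.4·16.5·0.26 + 13.5·16.5·0.56] = 1190.86 + 1133.69 = 2324.55.
Under uncorrelated errors the observed covariances equal the true-score covariances, so only the own-variance terms attenuate.
True-score variance = [23²·0.82 + 14.4²·0.66 + 13.5²·0.72 + 16.5²·0.61] + 1133.69 = 867.93 + 1133.69 = 2001.62.
Reliability = 2001.62 / 2324.55 = 0.861.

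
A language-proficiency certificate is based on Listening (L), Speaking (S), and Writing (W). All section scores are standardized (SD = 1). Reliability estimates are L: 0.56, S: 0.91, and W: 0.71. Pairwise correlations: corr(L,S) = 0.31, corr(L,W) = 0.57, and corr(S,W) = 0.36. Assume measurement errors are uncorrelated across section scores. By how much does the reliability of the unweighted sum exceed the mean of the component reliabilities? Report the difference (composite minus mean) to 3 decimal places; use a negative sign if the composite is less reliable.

Var(sum) = 3 + 2.48 = 5.48; true-score variance = 2.18 + 2.48 = 4.66; composite reliability = 0.8504.
Mean component reliability = 0.7267.
Difference = 0.8504 − 0.7267 = 0.124.

0.124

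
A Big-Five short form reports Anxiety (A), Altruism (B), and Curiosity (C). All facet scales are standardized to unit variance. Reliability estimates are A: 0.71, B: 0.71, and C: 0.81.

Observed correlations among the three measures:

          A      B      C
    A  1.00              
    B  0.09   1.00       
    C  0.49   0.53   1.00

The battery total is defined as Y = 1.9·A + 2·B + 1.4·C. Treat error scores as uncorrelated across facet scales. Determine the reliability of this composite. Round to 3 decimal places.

Var(Y) = 1.9² + 2² + 1.4² + 2·[3.8·0.09 + 2.66·0.49 + 2.8·0.53] = 9.57 + 6.2588 = 15.8288.
Under uncorrelated errors the observed covariances equal the true-score covariances, so only the own-variance terms attenuate.
True-score variance = [1.9²·0.71 + 2²·0.71 + 1.4²·0.81] + 6.2588 = 6.9907 + 6.2588 = 13.2495.
Reliability = 13.2495 / 15.8288 = 0.837.

0.837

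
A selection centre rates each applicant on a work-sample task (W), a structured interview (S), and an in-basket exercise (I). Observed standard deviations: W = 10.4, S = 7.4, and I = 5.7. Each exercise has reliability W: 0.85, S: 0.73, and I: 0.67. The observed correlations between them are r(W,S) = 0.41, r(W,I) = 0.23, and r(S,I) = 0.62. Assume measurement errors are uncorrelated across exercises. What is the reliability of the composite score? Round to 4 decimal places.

0.8766

Var(W+S+I) = 10.4² + 7.4² + 5.7² + 2·[10.4·7.4·0.41 + 10.4·5.7·0.23 + 7.4·5.7·0.62] = 195.41 + 142.679 = 338.089.
With uncorrelated errors the cross-covariances are all true-score covariance, so they carry over unchanged; only the diagonal terms shrink to ρᵢσᵢ².
True-score variance = [10.4²·0.85 + 7.4²·0.73 + 5.7²·0.67] + 142.679 = 153.679 + 142.679 = 296.358.
Reliability = 296.358 / 338.089 = 0.8766.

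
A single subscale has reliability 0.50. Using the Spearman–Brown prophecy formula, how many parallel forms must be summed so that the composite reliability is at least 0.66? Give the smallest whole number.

k ≥ ρ*(1−ρ₁)/(ρ₁(1−ρ*)) = 0.66·0.50 / (0.50·0.34) = 1.941.
Smallest integer k = 2.

2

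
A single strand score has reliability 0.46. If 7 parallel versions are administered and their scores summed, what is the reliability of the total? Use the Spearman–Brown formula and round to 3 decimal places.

ρ_k = kρ / (1 + (k−1)ρ) = 7·0.46 / (1 + 6·0.46) = 3.220 / 3.760 = 0.856.

0.856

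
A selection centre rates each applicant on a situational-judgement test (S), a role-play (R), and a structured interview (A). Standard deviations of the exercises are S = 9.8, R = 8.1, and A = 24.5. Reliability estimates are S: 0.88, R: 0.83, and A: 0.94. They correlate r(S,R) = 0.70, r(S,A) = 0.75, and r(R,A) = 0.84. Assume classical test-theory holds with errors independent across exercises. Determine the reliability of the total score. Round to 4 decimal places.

0.9625

Var(S+R+A) = 9.8² + 8.1² + 24.5² + 2·[9.8·8.1·0.70 + 9.8·24.5·0.75 + 8.1·24.5·0.84] = 761.9 + 804.678 = 1566.58.
With uncorrelated errors the cross-covariances are all true-score covariance, so they carry over unchanged; only the diagonal terms shrink to ρᵢσᵢ².
True-score variance = [9.8²·0.88 + 8.1²·0.83 + 24.5²·0.94] + 804.678 = 703.207 + 804.678 = 1507.88.
Reliability = 1507.88 / 1566.58 = 0.9625.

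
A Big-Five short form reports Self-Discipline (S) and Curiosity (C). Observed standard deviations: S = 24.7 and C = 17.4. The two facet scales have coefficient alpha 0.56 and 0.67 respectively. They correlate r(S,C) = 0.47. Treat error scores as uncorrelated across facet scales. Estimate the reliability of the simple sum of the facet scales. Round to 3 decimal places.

0.720

Var(S+C) = 24.7² + 17.4² + 2·[24.7·17.4·0.47] = 912.85 + 403.993 = 1316.84.
Under uncorrelated errors the observed covariances equal the true-score covariances, so only the own-variance terms attenuate.
True-score variance = [24.7²·0.56 + 17.4²·0.67] + 403.993 = 544.5 + 403.993 = 948.493.
Reliability = 948.493 / 1316.84 = 0.720.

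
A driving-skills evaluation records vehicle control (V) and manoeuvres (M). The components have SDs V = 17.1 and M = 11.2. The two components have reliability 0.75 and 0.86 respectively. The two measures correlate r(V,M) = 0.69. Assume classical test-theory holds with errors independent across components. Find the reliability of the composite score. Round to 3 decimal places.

Var(V+M) = 17.1² + 11.2² + 2·[17.1·11.2·0.69] = 417.85 + 264.298 = 682.148.
With uncorrelated errors the cross-covariances are all true-score covariance, so they carry over unchanged; only the diagonal terms shrink to ρᵢσᵢ².
True-score variance = [17.1²·0.75 + 11.2²·0.86] + 264.298 = 327.186 + 264.298 = 591.484.
Reliability = 591.484 / 682.148 = 0.867.

0.867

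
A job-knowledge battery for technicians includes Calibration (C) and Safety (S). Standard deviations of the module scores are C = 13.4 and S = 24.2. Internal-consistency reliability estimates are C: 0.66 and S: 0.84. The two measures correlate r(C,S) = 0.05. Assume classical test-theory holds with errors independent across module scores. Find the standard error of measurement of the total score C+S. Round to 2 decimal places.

Var(total) = 765.2 + 32.428 = 797.628.
True-score variance = 610.447 + 32.428 = 642.875, so reliability = 0.8060.
Error variance = 797.628 − 642.875 = 154.753; SEM = √154.753 = 12.44.

12.44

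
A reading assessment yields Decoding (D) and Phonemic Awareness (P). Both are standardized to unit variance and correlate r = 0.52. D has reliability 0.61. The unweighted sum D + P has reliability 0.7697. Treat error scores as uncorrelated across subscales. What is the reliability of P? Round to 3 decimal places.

Var(D+P) = 2 + 2·0.52 = 3.040.
True-score variance = ρ_D + ρ_P + 2·0.52, so 0.7697 = (0.61 + ρ_P + 1.04) / 3.040.
ρ_P = 0.7697·3.040 − 0.61 − 1.04 = 0.690.

0.690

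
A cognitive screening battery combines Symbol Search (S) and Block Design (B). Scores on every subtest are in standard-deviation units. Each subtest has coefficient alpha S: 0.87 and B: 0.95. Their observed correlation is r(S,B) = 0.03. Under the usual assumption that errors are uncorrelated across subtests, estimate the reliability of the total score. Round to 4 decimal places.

Var(S+B) = 2 + 2·[0.03] = 2 + 0.06 = 2.06.
With uncorrelated errors the cross-covariances are all true-score covariance, so they carry over unchanged; only the diagonal terms shrink to ρᵢσᵢ².
True-score variance = [0.87 + 0.95] + 0.06 = 1.82 + 0.06 = 1.88.
Reliability = 1.88 / 2.06 = 0.9126.

0.9126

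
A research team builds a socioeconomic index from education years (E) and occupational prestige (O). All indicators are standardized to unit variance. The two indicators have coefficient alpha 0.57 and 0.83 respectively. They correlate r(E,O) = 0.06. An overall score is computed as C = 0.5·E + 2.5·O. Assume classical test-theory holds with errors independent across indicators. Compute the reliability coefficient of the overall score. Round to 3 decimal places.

0.824

Var(C) = 0.5² + 2.5² + 2·[1.25·0.06] = 6.5 + 0.15 = 6.65.
With uncorrelated errors the cross-covariances are all true-score covariance, so they carry over unchanged; only the diagonal terms shrink to ρᵢσᵢ².
True-score variance = [0.5²·0.57 + 2.5²·0.83] + 0.15 = 5.33 + 0.15 = 5.48.
Reliability = 5.48 / 6.65 = 0.824.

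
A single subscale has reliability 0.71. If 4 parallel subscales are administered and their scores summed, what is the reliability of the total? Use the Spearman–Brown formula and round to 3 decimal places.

ρ_k = kρ / (1 + (k−1)ρ) = 4·0.71 / (1 + 3·0.71) = 2.840 / 3.130 = 0.907.

0.907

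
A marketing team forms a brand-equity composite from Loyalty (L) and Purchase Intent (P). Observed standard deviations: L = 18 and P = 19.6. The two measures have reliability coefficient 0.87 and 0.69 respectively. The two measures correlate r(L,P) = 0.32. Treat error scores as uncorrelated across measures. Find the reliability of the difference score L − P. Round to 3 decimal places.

0.666

Var(L−P) = 18² + 19.6² − 2·18·19.6·0.32 = 708.16 − 225.792 = 482.368.
Under uncorrelated errors the observed covariances equal the true-score covariances, so only the own-variance terms attenuate.
True-score variance = [18²·0.87 + 19.6²·0.69] − 225.792 = 546.95 − 225.792 = 321.158.
Reliability = 321.158 / 482.368 = 0.666.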